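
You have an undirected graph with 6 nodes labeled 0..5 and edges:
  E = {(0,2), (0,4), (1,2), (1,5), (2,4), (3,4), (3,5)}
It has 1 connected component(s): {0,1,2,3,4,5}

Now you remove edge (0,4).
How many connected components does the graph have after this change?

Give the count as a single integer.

Answer: 1

Derivation:
Initial component count: 1
Remove (0,4): not a bridge. Count unchanged: 1.
  After removal, components: {0,1,2,3,4,5}
New component count: 1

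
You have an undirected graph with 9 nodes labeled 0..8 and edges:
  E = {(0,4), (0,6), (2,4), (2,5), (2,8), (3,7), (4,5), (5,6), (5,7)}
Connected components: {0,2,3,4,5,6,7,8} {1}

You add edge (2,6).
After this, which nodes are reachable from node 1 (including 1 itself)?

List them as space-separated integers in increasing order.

Answer: 1

Derivation:
Before: nodes reachable from 1: {1}
Adding (2,6): both endpoints already in same component. Reachability from 1 unchanged.
After: nodes reachable from 1: {1}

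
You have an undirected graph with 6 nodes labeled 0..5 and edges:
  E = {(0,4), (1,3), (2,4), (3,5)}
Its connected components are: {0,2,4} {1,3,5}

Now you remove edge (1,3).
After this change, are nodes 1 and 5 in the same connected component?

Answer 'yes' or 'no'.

Answer: no

Derivation:
Initial components: {0,2,4} {1,3,5}
Removing edge (1,3): it was a bridge — component count 2 -> 3.
New components: {0,2,4} {1} {3,5}
Are 1 and 5 in the same component? no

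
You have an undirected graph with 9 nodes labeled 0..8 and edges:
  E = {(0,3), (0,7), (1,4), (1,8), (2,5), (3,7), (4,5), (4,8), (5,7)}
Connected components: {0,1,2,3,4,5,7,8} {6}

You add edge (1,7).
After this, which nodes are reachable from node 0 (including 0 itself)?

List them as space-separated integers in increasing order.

Before: nodes reachable from 0: {0,1,2,3,4,5,7,8}
Adding (1,7): both endpoints already in same component. Reachability from 0 unchanged.
After: nodes reachable from 0: {0,1,2,3,4,5,7,8}

Answer: 0 1 2 3 4 5 7 8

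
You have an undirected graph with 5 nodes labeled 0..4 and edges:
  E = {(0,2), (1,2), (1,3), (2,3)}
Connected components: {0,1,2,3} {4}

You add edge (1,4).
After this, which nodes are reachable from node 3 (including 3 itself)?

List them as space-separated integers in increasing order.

Before: nodes reachable from 3: {0,1,2,3}
Adding (1,4): merges 3's component with another. Reachability grows.
After: nodes reachable from 3: {0,1,2,3,4}

Answer: 0 1 2 3 4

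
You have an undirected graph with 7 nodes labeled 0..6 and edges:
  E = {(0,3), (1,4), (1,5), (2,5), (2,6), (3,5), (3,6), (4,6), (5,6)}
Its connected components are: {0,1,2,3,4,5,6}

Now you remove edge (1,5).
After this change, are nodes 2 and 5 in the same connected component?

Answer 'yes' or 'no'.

Initial components: {0,1,2,3,4,5,6}
Removing edge (1,5): not a bridge — component count unchanged at 1.
New components: {0,1,2,3,4,5,6}
Are 2 and 5 in the same component? yes

Answer: yes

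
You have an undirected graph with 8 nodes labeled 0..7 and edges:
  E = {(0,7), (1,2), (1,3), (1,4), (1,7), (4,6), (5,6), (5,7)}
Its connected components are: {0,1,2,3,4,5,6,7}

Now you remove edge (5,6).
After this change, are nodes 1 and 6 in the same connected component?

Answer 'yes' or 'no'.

Initial components: {0,1,2,3,4,5,6,7}
Removing edge (5,6): not a bridge — component count unchanged at 1.
New components: {0,1,2,3,4,5,6,7}
Are 1 and 6 in the same component? yes

Answer: yes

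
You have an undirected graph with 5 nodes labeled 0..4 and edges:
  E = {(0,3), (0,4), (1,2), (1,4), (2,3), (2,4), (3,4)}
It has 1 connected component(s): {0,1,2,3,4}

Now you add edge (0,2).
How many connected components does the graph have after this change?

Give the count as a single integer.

Answer: 1

Derivation:
Initial component count: 1
Add (0,2): endpoints already in same component. Count unchanged: 1.
New component count: 1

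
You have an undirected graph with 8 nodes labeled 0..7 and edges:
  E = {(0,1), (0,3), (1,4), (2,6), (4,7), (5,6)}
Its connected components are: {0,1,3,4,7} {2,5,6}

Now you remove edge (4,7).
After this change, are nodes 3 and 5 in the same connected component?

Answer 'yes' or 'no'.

Answer: no

Derivation:
Initial components: {0,1,3,4,7} {2,5,6}
Removing edge (4,7): it was a bridge — component count 2 -> 3.
New components: {0,1,3,4} {2,5,6} {7}
Are 3 and 5 in the same component? no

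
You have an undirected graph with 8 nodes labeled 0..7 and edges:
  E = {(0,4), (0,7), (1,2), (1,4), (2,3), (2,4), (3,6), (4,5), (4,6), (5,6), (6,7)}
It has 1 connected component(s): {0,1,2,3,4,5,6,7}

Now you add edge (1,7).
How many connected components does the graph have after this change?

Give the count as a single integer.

Answer: 1

Derivation:
Initial component count: 1
Add (1,7): endpoints already in same component. Count unchanged: 1.
New component count: 1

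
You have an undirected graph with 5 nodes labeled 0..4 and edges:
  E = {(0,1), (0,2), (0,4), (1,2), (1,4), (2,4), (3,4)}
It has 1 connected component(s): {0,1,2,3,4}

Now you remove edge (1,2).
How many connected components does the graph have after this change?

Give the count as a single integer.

Answer: 1

Derivation:
Initial component count: 1
Remove (1,2): not a bridge. Count unchanged: 1.
  After removal, components: {0,1,2,3,4}
New component count: 1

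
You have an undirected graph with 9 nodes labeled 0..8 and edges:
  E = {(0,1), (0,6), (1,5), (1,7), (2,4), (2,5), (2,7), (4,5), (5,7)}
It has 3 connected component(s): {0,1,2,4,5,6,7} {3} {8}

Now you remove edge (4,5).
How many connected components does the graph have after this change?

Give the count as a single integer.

Initial component count: 3
Remove (4,5): not a bridge. Count unchanged: 3.
  After removal, components: {0,1,2,4,5,6,7} {3} {8}
New component count: 3

Answer: 3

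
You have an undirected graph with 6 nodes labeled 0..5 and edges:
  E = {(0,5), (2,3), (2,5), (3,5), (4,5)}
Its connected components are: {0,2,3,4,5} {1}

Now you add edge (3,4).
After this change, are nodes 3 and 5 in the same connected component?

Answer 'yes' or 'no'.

Answer: yes

Derivation:
Initial components: {0,2,3,4,5} {1}
Adding edge (3,4): both already in same component {0,2,3,4,5}. No change.
New components: {0,2,3,4,5} {1}
Are 3 and 5 in the same component? yes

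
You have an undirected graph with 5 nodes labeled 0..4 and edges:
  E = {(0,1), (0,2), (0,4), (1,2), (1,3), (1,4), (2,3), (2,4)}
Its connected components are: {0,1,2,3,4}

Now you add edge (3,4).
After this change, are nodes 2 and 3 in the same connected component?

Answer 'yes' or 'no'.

Initial components: {0,1,2,3,4}
Adding edge (3,4): both already in same component {0,1,2,3,4}. No change.
New components: {0,1,2,3,4}
Are 2 and 3 in the same component? yes

Answer: yes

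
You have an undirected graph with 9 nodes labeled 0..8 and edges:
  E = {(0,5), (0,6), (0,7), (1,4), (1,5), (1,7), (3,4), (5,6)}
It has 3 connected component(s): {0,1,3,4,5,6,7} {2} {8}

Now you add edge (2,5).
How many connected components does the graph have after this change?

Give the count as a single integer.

Initial component count: 3
Add (2,5): merges two components. Count decreases: 3 -> 2.
New component count: 2

Answer: 2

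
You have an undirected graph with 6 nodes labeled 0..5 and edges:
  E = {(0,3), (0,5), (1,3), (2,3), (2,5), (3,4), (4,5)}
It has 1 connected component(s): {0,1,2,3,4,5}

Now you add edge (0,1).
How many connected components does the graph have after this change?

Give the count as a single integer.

Initial component count: 1
Add (0,1): endpoints already in same component. Count unchanged: 1.
New component count: 1

Answer: 1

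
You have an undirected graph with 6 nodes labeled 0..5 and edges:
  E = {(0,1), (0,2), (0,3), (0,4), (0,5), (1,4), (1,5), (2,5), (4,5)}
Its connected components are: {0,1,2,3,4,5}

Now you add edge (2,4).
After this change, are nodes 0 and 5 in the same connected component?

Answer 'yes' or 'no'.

Initial components: {0,1,2,3,4,5}
Adding edge (2,4): both already in same component {0,1,2,3,4,5}. No change.
New components: {0,1,2,3,4,5}
Are 0 and 5 in the same component? yes

Answer: yes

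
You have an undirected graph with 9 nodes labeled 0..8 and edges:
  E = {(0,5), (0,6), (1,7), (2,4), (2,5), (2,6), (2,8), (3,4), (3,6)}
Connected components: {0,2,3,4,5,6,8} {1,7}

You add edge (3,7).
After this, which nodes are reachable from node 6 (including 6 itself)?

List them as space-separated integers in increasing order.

Answer: 0 1 2 3 4 5 6 7 8

Derivation:
Before: nodes reachable from 6: {0,2,3,4,5,6,8}
Adding (3,7): merges 6's component with another. Reachability grows.
After: nodes reachable from 6: {0,1,2,3,4,5,6,7,8}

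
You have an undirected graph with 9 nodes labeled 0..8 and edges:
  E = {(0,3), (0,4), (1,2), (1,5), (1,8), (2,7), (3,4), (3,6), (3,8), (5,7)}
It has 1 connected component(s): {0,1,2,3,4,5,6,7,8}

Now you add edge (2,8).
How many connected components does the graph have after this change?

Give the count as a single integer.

Initial component count: 1
Add (2,8): endpoints already in same component. Count unchanged: 1.
New component count: 1

Answer: 1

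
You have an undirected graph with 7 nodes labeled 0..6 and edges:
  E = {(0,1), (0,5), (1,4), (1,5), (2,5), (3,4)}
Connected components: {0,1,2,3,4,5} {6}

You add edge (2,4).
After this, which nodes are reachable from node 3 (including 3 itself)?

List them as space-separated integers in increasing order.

Answer: 0 1 2 3 4 5

Derivation:
Before: nodes reachable from 3: {0,1,2,3,4,5}
Adding (2,4): both endpoints already in same component. Reachability from 3 unchanged.
After: nodes reachable from 3: {0,1,2,3,4,5}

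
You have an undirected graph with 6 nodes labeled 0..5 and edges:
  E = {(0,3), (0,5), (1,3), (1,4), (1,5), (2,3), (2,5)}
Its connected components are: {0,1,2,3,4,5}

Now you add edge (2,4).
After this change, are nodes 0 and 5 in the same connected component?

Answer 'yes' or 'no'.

Initial components: {0,1,2,3,4,5}
Adding edge (2,4): both already in same component {0,1,2,3,4,5}. No change.
New components: {0,1,2,3,4,5}
Are 0 and 5 in the same component? yes

Answer: yes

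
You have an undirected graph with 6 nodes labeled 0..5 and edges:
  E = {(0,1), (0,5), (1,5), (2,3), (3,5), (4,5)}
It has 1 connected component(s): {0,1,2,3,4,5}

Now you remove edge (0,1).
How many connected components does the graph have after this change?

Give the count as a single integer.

Initial component count: 1
Remove (0,1): not a bridge. Count unchanged: 1.
  After removal, components: {0,1,2,3,4,5}
New component count: 1

Answer: 1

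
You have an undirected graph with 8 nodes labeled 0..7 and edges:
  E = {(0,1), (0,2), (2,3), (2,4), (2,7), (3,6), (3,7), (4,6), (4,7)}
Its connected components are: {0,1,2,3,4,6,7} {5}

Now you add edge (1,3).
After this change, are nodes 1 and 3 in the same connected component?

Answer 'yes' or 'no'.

Initial components: {0,1,2,3,4,6,7} {5}
Adding edge (1,3): both already in same component {0,1,2,3,4,6,7}. No change.
New components: {0,1,2,3,4,6,7} {5}
Are 1 and 3 in the same component? yes

Answer: yes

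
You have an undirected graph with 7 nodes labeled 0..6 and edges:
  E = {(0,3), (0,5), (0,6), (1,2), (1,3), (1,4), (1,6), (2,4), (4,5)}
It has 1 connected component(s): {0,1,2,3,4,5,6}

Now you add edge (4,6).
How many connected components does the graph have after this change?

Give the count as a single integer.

Answer: 1

Derivation:
Initial component count: 1
Add (4,6): endpoints already in same component. Count unchanged: 1.
New component count: 1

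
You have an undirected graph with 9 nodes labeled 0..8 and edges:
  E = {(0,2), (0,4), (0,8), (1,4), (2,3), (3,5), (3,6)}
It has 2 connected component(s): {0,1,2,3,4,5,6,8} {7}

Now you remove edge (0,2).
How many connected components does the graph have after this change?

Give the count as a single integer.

Answer: 3

Derivation:
Initial component count: 2
Remove (0,2): it was a bridge. Count increases: 2 -> 3.
  After removal, components: {0,1,4,8} {2,3,5,6} {7}
New component count: 3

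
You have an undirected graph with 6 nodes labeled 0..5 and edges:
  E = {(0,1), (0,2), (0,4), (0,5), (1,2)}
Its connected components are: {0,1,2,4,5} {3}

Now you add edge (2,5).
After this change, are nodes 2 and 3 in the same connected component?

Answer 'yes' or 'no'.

Initial components: {0,1,2,4,5} {3}
Adding edge (2,5): both already in same component {0,1,2,4,5}. No change.
New components: {0,1,2,4,5} {3}
Are 2 and 3 in the same component? no

Answer: no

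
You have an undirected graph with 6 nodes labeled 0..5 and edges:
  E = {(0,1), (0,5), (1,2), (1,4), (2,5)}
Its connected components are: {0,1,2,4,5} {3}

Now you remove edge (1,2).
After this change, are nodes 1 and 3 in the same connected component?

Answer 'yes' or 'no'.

Answer: no

Derivation:
Initial components: {0,1,2,4,5} {3}
Removing edge (1,2): not a bridge — component count unchanged at 2.
New components: {0,1,2,4,5} {3}
Are 1 and 3 in the same component? no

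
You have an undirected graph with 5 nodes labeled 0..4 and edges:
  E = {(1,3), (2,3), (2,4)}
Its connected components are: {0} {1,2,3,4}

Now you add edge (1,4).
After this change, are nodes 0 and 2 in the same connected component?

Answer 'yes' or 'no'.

Initial components: {0} {1,2,3,4}
Adding edge (1,4): both already in same component {1,2,3,4}. No change.
New components: {0} {1,2,3,4}
Are 0 and 2 in the same component? no

Answer: no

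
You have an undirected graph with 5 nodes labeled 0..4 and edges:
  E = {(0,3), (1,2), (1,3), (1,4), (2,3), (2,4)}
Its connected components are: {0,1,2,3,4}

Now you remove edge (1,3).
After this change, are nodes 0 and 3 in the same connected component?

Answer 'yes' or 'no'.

Initial components: {0,1,2,3,4}
Removing edge (1,3): not a bridge — component count unchanged at 1.
New components: {0,1,2,3,4}
Are 0 and 3 in the same component? yes

Answer: yes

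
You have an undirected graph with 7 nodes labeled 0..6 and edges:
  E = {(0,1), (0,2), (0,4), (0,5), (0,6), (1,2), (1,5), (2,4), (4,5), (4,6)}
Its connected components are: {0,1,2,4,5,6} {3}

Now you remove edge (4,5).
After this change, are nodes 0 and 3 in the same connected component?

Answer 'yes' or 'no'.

Answer: no

Derivation:
Initial components: {0,1,2,4,5,6} {3}
Removing edge (4,5): not a bridge — component count unchanged at 2.
New components: {0,1,2,4,5,6} {3}
Are 0 and 3 in the same component? no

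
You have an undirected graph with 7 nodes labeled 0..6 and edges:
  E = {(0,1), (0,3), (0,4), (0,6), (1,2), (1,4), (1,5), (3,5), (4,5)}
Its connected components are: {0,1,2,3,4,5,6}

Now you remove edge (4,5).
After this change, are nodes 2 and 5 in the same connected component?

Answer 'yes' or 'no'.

Initial components: {0,1,2,3,4,5,6}
Removing edge (4,5): not a bridge — component count unchanged at 1.
New components: {0,1,2,3,4,5,6}
Are 2 and 5 in the same component? yes

Answer: yes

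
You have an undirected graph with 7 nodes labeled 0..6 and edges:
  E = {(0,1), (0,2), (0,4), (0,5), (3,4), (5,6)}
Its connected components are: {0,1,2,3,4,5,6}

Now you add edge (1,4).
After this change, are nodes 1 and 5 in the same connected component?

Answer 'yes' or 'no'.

Initial components: {0,1,2,3,4,5,6}
Adding edge (1,4): both already in same component {0,1,2,3,4,5,6}. No change.
New components: {0,1,2,3,4,5,6}
Are 1 and 5 in the same component? yes

Answer: yes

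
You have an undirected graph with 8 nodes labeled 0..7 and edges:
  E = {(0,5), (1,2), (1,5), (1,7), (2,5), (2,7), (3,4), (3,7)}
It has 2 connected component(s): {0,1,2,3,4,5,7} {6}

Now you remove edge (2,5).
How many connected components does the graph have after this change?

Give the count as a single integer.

Initial component count: 2
Remove (2,5): not a bridge. Count unchanged: 2.
  After removal, components: {0,1,2,3,4,5,7} {6}
New component count: 2

Answer: 2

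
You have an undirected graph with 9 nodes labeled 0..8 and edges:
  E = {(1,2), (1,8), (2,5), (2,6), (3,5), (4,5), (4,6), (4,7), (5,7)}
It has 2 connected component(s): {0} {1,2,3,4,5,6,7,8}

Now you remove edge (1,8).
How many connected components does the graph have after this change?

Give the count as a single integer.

Initial component count: 2
Remove (1,8): it was a bridge. Count increases: 2 -> 3.
  After removal, components: {0} {1,2,3,4,5,6,7} {8}
New component count: 3

Answer: 3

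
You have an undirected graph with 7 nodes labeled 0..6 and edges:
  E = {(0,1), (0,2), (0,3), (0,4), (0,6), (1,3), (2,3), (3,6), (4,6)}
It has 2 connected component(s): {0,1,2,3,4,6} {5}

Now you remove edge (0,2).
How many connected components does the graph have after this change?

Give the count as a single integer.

Answer: 2

Derivation:
Initial component count: 2
Remove (0,2): not a bridge. Count unchanged: 2.
  After removal, components: {0,1,2,3,4,6} {5}
New component count: 2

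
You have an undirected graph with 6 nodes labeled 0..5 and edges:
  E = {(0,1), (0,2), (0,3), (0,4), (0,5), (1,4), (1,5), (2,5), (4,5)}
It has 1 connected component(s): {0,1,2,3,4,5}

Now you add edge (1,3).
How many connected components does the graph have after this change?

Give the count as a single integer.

Initial component count: 1
Add (1,3): endpoints already in same component. Count unchanged: 1.
New component count: 1

Answer: 1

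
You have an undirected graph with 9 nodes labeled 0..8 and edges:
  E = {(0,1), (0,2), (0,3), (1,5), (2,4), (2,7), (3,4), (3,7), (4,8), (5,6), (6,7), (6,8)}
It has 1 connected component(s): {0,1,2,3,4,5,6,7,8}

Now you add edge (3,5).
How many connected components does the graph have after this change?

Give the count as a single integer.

Answer: 1

Derivation:
Initial component count: 1
Add (3,5): endpoints already in same component. Count unchanged: 1.
New component count: 1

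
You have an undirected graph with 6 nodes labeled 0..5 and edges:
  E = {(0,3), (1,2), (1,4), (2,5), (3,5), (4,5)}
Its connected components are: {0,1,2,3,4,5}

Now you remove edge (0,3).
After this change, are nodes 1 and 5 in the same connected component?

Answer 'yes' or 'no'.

Answer: yes

Derivation:
Initial components: {0,1,2,3,4,5}
Removing edge (0,3): it was a bridge — component count 1 -> 2.
New components: {0} {1,2,3,4,5}
Are 1 and 5 in the same component? yes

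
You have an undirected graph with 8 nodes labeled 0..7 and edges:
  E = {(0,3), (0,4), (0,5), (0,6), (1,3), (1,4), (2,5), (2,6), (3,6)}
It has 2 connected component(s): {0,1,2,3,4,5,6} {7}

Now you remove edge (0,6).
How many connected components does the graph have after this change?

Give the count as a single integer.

Answer: 2

Derivation:
Initial component count: 2
Remove (0,6): not a bridge. Count unchanged: 2.
  After removal, components: {0,1,2,3,4,5,6} {7}
New component count: 2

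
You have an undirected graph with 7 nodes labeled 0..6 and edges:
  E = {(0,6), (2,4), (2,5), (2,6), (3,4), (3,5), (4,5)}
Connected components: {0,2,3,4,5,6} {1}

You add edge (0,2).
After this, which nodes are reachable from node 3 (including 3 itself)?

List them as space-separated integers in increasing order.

Before: nodes reachable from 3: {0,2,3,4,5,6}
Adding (0,2): both endpoints already in same component. Reachability from 3 unchanged.
After: nodes reachable from 3: {0,2,3,4,5,6}

Answer: 0 2 3 4 5 6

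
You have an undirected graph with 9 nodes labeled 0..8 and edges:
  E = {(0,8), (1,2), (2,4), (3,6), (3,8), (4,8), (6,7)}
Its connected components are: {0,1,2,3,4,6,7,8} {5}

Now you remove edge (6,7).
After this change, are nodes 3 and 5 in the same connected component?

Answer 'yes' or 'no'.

Answer: no

Derivation:
Initial components: {0,1,2,3,4,6,7,8} {5}
Removing edge (6,7): it was a bridge — component count 2 -> 3.
New components: {0,1,2,3,4,6,8} {5} {7}
Are 3 and 5 in the same component? no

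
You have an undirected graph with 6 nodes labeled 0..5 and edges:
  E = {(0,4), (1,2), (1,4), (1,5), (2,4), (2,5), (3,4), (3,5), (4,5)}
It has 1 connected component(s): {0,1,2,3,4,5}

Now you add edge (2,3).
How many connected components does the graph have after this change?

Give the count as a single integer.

Answer: 1

Derivation:
Initial component count: 1
Add (2,3): endpoints already in same component. Count unchanged: 1.
New component count: 1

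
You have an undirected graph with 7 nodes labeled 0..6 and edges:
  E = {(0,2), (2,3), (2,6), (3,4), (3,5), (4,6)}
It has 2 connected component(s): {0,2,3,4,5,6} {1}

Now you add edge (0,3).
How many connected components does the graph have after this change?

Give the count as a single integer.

Answer: 2

Derivation:
Initial component count: 2
Add (0,3): endpoints already in same component. Count unchanged: 2.
New component count: 2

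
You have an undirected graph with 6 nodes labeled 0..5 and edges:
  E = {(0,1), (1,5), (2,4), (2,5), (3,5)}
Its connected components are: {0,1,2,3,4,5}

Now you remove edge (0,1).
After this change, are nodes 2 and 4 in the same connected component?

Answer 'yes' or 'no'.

Initial components: {0,1,2,3,4,5}
Removing edge (0,1): it was a bridge — component count 1 -> 2.
New components: {0} {1,2,3,4,5}
Are 2 and 4 in the same component? yes

Answer: yes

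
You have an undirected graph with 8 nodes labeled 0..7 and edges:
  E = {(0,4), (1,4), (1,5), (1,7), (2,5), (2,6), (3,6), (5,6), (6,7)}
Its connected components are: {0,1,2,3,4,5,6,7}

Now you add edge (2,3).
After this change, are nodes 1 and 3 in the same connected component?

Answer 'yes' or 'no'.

Answer: yes

Derivation:
Initial components: {0,1,2,3,4,5,6,7}
Adding edge (2,3): both already in same component {0,1,2,3,4,5,6,7}. No change.
New components: {0,1,2,3,4,5,6,7}
Are 1 and 3 in the same component? yes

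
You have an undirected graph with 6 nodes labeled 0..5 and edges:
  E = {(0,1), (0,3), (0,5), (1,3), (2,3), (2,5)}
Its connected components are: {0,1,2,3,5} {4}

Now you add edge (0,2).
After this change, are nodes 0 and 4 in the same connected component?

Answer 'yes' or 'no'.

Answer: no

Derivation:
Initial components: {0,1,2,3,5} {4}
Adding edge (0,2): both already in same component {0,1,2,3,5}. No change.
New components: {0,1,2,3,5} {4}
Are 0 and 4 in the same component? no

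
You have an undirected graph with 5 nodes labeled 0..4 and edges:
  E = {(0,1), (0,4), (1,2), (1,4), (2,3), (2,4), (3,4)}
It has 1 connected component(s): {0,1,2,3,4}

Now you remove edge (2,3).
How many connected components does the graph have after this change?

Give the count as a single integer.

Initial component count: 1
Remove (2,3): not a bridge. Count unchanged: 1.
  After removal, components: {0,1,2,3,4}
New component count: 1

Answer: 1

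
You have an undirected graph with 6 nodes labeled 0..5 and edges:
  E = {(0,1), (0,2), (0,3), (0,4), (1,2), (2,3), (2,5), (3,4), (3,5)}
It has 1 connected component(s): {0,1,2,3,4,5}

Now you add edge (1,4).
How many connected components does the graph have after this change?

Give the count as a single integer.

Answer: 1

Derivation:
Initial component count: 1
Add (1,4): endpoints already in same component. Count unchanged: 1.
New component count: 1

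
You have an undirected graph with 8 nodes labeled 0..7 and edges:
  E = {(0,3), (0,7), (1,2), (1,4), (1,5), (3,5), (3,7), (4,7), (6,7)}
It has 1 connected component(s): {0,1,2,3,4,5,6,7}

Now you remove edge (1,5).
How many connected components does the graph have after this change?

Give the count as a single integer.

Answer: 1

Derivation:
Initial component count: 1
Remove (1,5): not a bridge. Count unchanged: 1.
  After removal, components: {0,1,2,3,4,5,6,7}
New component count: 1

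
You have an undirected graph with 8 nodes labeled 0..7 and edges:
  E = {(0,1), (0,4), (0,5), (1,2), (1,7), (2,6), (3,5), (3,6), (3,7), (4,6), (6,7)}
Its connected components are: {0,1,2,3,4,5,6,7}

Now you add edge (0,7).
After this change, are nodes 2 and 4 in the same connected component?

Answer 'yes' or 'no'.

Answer: yes

Derivation:
Initial components: {0,1,2,3,4,5,6,7}
Adding edge (0,7): both already in same component {0,1,2,3,4,5,6,7}. No change.
New components: {0,1,2,3,4,5,6,7}
Are 2 and 4 in the same component? yes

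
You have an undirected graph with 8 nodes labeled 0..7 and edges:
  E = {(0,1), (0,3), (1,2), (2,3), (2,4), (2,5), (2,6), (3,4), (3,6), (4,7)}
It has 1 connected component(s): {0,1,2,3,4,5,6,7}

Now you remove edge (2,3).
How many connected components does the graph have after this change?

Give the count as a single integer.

Initial component count: 1
Remove (2,3): not a bridge. Count unchanged: 1.
  After removal, components: {0,1,2,3,4,5,6,7}
New component count: 1

Answer: 1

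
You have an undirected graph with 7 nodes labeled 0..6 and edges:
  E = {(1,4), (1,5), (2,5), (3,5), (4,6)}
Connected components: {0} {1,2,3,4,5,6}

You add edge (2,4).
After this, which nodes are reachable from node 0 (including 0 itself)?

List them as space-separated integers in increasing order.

Answer: 0

Derivation:
Before: nodes reachable from 0: {0}
Adding (2,4): both endpoints already in same component. Reachability from 0 unchanged.
After: nodes reachable from 0: {0}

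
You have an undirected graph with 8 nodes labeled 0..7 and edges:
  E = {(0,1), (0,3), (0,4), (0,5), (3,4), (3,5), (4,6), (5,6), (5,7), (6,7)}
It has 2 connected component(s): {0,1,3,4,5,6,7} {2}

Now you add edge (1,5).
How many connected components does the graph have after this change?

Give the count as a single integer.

Answer: 2

Derivation:
Initial component count: 2
Add (1,5): endpoints already in same component. Count unchanged: 2.
New component count: 2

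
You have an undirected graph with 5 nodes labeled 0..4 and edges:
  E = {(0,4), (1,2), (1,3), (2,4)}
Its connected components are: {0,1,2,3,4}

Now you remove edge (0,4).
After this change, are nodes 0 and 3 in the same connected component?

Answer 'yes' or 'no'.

Answer: no

Derivation:
Initial components: {0,1,2,3,4}
Removing edge (0,4): it was a bridge — component count 1 -> 2.
New components: {0} {1,2,3,4}
Are 0 and 3 in the same component? no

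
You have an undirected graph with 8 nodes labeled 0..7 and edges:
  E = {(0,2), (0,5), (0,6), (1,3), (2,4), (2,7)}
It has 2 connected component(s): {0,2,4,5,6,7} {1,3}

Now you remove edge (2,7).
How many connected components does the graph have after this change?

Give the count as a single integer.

Answer: 3

Derivation:
Initial component count: 2
Remove (2,7): it was a bridge. Count increases: 2 -> 3.
  After removal, components: {0,2,4,5,6} {1,3} {7}
New component count: 3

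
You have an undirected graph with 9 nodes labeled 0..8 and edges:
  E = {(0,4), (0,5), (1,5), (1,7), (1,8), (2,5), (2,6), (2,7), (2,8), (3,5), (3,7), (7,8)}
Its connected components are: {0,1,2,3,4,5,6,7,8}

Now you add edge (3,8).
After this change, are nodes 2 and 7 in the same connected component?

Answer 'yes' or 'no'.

Initial components: {0,1,2,3,4,5,6,7,8}
Adding edge (3,8): both already in same component {0,1,2,3,4,5,6,7,8}. No change.
New components: {0,1,2,3,4,5,6,7,8}
Are 2 and 7 in the same component? yes

Answer: yes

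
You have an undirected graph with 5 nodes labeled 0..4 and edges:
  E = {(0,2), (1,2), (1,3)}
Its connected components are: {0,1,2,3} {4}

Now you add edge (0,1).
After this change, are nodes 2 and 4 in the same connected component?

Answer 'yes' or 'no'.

Answer: no

Derivation:
Initial components: {0,1,2,3} {4}
Adding edge (0,1): both already in same component {0,1,2,3}. No change.
New components: {0,1,2,3} {4}
Are 2 and 4 in the same component? no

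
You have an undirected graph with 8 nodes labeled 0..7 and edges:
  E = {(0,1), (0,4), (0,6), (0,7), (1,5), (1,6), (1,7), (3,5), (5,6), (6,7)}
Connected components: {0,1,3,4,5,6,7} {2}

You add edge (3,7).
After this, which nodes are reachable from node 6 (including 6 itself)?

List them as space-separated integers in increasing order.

Answer: 0 1 3 4 5 6 7

Derivation:
Before: nodes reachable from 6: {0,1,3,4,5,6,7}
Adding (3,7): both endpoints already in same component. Reachability from 6 unchanged.
After: nodes reachable from 6: {0,1,3,4,5,6,7}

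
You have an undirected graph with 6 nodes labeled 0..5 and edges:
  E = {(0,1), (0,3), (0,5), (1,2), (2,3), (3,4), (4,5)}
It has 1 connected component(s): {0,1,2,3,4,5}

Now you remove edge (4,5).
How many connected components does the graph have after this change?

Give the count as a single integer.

Answer: 1

Derivation:
Initial component count: 1
Remove (4,5): not a bridge. Count unchanged: 1.
  After removal, components: {0,1,2,3,4,5}
New component count: 1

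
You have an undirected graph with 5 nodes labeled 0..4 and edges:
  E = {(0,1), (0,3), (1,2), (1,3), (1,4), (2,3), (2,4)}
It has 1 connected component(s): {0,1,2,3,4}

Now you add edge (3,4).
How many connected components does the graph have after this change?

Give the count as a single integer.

Initial component count: 1
Add (3,4): endpoints already in same component. Count unchanged: 1.
New component count: 1

Answer: 1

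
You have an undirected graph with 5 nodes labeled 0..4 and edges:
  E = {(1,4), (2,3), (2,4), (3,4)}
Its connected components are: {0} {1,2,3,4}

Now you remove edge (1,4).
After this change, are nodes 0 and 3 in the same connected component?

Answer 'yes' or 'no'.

Initial components: {0} {1,2,3,4}
Removing edge (1,4): it was a bridge — component count 2 -> 3.
New components: {0} {1} {2,3,4}
Are 0 and 3 in the same component? no

Answer: no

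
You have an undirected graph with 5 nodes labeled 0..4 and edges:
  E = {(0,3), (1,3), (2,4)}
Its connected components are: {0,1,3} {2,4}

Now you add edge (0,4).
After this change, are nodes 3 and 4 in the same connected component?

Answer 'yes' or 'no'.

Answer: yes

Derivation:
Initial components: {0,1,3} {2,4}
Adding edge (0,4): merges {0,1,3} and {2,4}.
New components: {0,1,2,3,4}
Are 3 and 4 in the same component? yes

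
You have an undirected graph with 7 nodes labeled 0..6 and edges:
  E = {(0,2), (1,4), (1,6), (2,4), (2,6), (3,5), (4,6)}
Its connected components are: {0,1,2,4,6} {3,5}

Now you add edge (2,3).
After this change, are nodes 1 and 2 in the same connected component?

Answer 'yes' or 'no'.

Initial components: {0,1,2,4,6} {3,5}
Adding edge (2,3): merges {0,1,2,4,6} and {3,5}.
New components: {0,1,2,3,4,5,6}
Are 1 and 2 in the same component? yes

Answer: yes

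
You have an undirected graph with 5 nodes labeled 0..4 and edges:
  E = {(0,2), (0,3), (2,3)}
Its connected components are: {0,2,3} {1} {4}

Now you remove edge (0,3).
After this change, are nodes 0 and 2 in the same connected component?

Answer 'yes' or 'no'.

Answer: yes

Derivation:
Initial components: {0,2,3} {1} {4}
Removing edge (0,3): not a bridge — component count unchanged at 3.
New components: {0,2,3} {1} {4}
Are 0 and 2 in the same component? yes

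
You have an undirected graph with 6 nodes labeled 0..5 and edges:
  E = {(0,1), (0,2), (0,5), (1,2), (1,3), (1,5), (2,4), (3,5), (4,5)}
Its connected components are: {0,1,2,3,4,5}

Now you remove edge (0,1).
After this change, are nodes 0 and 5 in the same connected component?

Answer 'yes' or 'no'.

Answer: yes

Derivation:
Initial components: {0,1,2,3,4,5}
Removing edge (0,1): not a bridge — component count unchanged at 1.
New components: {0,1,2,3,4,5}
Are 0 and 5 in the same component? yes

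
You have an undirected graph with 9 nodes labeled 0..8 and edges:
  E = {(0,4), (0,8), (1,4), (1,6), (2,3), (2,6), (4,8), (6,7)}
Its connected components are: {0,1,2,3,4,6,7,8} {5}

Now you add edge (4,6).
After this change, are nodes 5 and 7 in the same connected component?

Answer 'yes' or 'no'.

Initial components: {0,1,2,3,4,6,7,8} {5}
Adding edge (4,6): both already in same component {0,1,2,3,4,6,7,8}. No change.
New components: {0,1,2,3,4,6,7,8} {5}
Are 5 and 7 in the same component? no

Answer: no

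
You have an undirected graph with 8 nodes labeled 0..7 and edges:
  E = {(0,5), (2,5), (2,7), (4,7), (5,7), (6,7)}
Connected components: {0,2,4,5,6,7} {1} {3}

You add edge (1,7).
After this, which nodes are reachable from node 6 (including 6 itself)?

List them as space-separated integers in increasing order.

Before: nodes reachable from 6: {0,2,4,5,6,7}
Adding (1,7): merges 6's component with another. Reachability grows.
After: nodes reachable from 6: {0,1,2,4,5,6,7}

Answer: 0 1 2 4 5 6 7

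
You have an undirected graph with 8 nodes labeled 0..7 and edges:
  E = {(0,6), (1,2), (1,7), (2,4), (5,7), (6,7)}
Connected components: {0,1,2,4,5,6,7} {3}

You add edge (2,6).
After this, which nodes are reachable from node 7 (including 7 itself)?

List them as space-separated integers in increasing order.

Answer: 0 1 2 4 5 6 7

Derivation:
Before: nodes reachable from 7: {0,1,2,4,5,6,7}
Adding (2,6): both endpoints already in same component. Reachability from 7 unchanged.
After: nodes reachable from 7: {0,1,2,4,5,6,7}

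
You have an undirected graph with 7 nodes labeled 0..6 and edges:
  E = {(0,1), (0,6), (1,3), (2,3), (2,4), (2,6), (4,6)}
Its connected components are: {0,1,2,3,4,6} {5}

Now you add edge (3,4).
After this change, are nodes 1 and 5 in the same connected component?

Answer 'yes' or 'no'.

Initial components: {0,1,2,3,4,6} {5}
Adding edge (3,4): both already in same component {0,1,2,3,4,6}. No change.
New components: {0,1,2,3,4,6} {5}
Are 1 and 5 in the same component? no

Answer: no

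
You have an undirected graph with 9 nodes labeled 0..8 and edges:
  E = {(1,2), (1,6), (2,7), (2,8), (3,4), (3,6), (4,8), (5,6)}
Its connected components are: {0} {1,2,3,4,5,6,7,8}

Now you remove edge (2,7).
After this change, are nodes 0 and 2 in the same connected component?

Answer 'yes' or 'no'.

Answer: no

Derivation:
Initial components: {0} {1,2,3,4,5,6,7,8}
Removing edge (2,7): it was a bridge — component count 2 -> 3.
New components: {0} {1,2,3,4,5,6,8} {7}
Are 0 and 2 in the same component? no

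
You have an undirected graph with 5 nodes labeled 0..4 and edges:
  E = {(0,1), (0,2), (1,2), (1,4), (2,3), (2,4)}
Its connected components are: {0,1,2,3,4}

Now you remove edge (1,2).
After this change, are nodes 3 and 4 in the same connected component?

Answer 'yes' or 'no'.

Initial components: {0,1,2,3,4}
Removing edge (1,2): not a bridge — component count unchanged at 1.
New components: {0,1,2,3,4}
Are 3 and 4 in the same component? yes

Answer: yes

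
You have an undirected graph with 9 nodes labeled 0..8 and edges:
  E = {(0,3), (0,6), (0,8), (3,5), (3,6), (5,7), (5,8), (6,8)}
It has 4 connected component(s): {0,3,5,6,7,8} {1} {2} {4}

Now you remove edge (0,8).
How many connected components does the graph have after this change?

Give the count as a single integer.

Answer: 4

Derivation:
Initial component count: 4
Remove (0,8): not a bridge. Count unchanged: 4.
  After removal, components: {0,3,5,6,7,8} {1} {2} {4}
New component count: 4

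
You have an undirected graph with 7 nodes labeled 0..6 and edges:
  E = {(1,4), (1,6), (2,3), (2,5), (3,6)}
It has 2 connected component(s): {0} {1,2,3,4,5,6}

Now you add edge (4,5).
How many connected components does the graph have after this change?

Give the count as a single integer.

Answer: 2

Derivation:
Initial component count: 2
Add (4,5): endpoints already in same component. Count unchanged: 2.
New component count: 2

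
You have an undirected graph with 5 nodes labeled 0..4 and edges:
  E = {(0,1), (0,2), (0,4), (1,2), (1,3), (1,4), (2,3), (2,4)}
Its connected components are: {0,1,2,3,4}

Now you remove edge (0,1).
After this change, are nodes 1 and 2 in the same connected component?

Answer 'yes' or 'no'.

Answer: yes

Derivation:
Initial components: {0,1,2,3,4}
Removing edge (0,1): not a bridge — component count unchanged at 1.
New components: {0,1,2,3,4}
Are 1 and 2 in the same component? yes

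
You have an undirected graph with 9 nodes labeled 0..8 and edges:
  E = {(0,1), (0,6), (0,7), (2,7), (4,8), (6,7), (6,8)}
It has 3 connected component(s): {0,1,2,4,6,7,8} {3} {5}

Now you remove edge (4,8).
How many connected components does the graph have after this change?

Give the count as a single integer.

Answer: 4

Derivation:
Initial component count: 3
Remove (4,8): it was a bridge. Count increases: 3 -> 4.
  After removal, components: {0,1,2,6,7,8} {3} {4} {5}
New component count: 4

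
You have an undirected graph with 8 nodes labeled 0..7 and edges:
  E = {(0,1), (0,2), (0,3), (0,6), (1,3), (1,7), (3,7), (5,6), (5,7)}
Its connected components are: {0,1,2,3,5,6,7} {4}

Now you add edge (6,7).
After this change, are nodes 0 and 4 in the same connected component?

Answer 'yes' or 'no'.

Answer: no

Derivation:
Initial components: {0,1,2,3,5,6,7} {4}
Adding edge (6,7): both already in same component {0,1,2,3,5,6,7}. No change.
New components: {0,1,2,3,5,6,7} {4}
Are 0 and 4 in the same component? no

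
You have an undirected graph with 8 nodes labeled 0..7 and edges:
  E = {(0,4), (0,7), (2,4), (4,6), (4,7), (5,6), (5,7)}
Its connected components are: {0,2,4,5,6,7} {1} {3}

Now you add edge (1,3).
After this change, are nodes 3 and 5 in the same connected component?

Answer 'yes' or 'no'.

Initial components: {0,2,4,5,6,7} {1} {3}
Adding edge (1,3): merges {1} and {3}.
New components: {0,2,4,5,6,7} {1,3}
Are 3 and 5 in the same component? no

Answer: no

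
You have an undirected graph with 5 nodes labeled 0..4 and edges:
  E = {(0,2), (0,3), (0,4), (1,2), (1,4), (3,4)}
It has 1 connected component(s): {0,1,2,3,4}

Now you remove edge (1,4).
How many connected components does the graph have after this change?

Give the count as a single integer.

Answer: 1

Derivation:
Initial component count: 1
Remove (1,4): not a bridge. Count unchanged: 1.
  After removal, components: {0,1,2,3,4}
New component count: 1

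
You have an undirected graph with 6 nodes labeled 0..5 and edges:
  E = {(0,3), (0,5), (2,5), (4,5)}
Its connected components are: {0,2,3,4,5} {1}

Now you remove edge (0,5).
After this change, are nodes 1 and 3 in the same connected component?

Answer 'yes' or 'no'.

Answer: no

Derivation:
Initial components: {0,2,3,4,5} {1}
Removing edge (0,5): it was a bridge — component count 2 -> 3.
New components: {0,3} {1} {2,4,5}
Are 1 and 3 in the same component? no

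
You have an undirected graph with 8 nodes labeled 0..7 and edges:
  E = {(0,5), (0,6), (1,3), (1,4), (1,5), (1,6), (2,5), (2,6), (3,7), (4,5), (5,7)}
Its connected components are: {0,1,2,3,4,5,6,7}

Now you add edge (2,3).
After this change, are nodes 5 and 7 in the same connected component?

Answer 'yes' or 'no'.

Initial components: {0,1,2,3,4,5,6,7}
Adding edge (2,3): both already in same component {0,1,2,3,4,5,6,7}. No change.
New components: {0,1,2,3,4,5,6,7}
Are 5 and 7 in the same component? yes

Answer: yes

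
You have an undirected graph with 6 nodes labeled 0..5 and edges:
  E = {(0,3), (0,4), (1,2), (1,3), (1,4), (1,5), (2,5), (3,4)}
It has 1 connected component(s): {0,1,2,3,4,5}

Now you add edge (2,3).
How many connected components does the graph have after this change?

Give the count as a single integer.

Answer: 1

Derivation:
Initial component count: 1
Add (2,3): endpoints already in same component. Count unchanged: 1.
New component count: 1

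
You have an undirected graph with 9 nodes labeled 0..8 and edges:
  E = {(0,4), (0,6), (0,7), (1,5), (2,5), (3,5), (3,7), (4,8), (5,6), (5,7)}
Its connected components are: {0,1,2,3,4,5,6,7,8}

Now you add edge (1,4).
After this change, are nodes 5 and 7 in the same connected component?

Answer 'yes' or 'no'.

Initial components: {0,1,2,3,4,5,6,7,8}
Adding edge (1,4): both already in same component {0,1,2,3,4,5,6,7,8}. No change.
New components: {0,1,2,3,4,5,6,7,8}
Are 5 and 7 in the same component? yes

Answer: yes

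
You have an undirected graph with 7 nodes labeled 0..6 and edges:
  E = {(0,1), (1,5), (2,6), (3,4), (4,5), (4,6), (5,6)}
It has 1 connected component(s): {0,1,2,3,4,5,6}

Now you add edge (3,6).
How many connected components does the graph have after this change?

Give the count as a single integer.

Answer: 1

Derivation:
Initial component count: 1
Add (3,6): endpoints already in same component. Count unchanged: 1.
New component count: 1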